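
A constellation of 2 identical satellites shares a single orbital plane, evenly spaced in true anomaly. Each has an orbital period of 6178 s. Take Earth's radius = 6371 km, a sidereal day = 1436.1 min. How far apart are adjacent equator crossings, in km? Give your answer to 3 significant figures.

1440 km

Single-satellite node shift = (6178.0/86166) × 360° = 25.81°.
With 2 satellites evenly phased, successive equator crossings are 25.81/2 = 12.906° apart.
That is 12.906 × 111.2 = 1435 km at the equator.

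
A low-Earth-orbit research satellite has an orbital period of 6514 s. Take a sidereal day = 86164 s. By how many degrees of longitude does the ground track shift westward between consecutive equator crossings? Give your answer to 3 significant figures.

During one orbit Earth rotates (6514.0 / 86164) × 360° = 27.22°.

27.2°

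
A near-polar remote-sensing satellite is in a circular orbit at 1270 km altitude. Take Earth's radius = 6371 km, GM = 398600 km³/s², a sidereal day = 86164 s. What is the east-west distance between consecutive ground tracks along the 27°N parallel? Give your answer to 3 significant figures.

2750 km

Semi-major axis a = 6371 + 1270 = 7641 km. Period T = 2π√(a³/μ) = 2π√(7641³/398600) = 6647.2 s = 110.79 min.
Node shift per orbit = (6647.2/86164) × 360° = 27.77°.
Equatorial spacing = 27.77 × 111.2 km/° = 3088 km.
At 27° latitude, spacing = 3088 × cos(27°) = 2752 km.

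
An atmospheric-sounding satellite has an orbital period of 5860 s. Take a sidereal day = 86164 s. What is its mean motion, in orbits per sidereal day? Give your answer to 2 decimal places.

Orbits per sidereal day = 86164 / 5860.0 = 14.704.

14.70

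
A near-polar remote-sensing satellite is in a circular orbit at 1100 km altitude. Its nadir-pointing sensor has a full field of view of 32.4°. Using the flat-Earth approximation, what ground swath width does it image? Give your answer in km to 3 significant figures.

639 km

Half-angle = 32.4°/2 = 16.2°.
Swath width ≈ 2h·tan(θ/2) = 2 × 1100 × tan(16.2°) = 639.2 km.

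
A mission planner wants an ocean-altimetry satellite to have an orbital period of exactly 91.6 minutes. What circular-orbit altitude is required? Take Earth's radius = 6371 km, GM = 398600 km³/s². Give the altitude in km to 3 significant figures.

T = 91.6 min = 5496.0 s.
From T = 2π√(a³/μ): a = (μ T²/4π²)^(1/3) = (398600 × 5496.0² / 4π²)^(1/3) = 6731 km.
Altitude h = a − R = 6731 − 6371 = 360 km.

360 km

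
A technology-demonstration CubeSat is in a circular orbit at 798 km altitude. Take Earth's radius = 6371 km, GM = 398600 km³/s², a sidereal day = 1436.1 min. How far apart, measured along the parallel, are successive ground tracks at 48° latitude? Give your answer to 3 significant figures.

Semi-major axis a = 6371 + 798 = 7169 km. Period T = 2π√(a³/μ) = 2π√(7169³/398600) = 6040.9 s = 100.68 min.
Node shift per orbit = (6040.9/86166) × 360° = 25.24°.
Equatorial spacing = 25.24 × 111.2 km/° = 2806 km.
At 48° latitude, spacing = 2806 × cos(48°) = 1878 km.

1880 km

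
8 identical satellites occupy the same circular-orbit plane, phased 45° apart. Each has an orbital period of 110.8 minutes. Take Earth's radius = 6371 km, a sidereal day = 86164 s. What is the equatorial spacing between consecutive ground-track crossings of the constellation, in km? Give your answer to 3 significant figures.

386 km

T = 110.8 min = 6648.0 s.
Single-satellite node shift = (6648.0/86164) × 360° = 27.78°.
With 8 satellites evenly phased, successive equator crossings are 27.78/8 = 3.472° apart.
That is 3.472 × 111.2 = 386 km at the equator.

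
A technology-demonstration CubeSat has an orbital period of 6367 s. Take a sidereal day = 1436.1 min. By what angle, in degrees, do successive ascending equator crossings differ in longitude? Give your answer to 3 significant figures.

26.6°

During one orbit Earth rotates (6367.0 / 86166) × 360° = 26.60°.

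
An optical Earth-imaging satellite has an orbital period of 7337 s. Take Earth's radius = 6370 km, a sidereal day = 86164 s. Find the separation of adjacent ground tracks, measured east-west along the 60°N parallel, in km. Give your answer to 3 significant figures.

Node shift per orbit = (7337.0/86164) × 360° = 30.65°.
Equatorial spacing = 30.65 × 111.2 km/° = 3408 km.
At 60° latitude, spacing = 3408 × cos(60°) = 1704 km.

1700 km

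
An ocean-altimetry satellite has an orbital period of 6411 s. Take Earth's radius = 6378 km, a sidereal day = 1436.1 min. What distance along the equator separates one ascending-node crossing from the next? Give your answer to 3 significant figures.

During one orbit Earth rotates (6411.0 / 86166) × 360° = 26.79°.
At the equator that is 26.79° × (2π·6378/360) km/° = 26.79 × 111.3 = 2982 km.

2980 km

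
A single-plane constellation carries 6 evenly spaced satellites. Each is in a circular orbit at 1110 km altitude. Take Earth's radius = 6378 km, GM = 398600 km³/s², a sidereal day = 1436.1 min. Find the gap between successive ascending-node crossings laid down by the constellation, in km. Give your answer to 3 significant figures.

Semi-major axis a = 6378 + 1110 = 7488 km. Period T = 2π√(a³/μ) = 2π√(7488³/398600) = 6448.5 s = 107.48 min.
Single-satellite node shift = (6448.5/86166) × 360° = 26.94°.
With 6 satellites evenly phased, successive equator crossings are 26.94/6 = 4.490° apart.
That is 4.490 × 111.3 = 500 km at the equator.

500 km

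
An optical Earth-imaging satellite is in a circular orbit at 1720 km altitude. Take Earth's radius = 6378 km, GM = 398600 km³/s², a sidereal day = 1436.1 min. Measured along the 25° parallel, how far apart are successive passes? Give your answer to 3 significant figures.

Semi-major axis a = 6378 + 1720 = 8098 km. Period T = 2π√(a³/μ) = 2π√(8098³/398600) = 7252.3 s = 120.87 min.
Node shift per orbit = (7252.3/86166) × 360° = 30.30°.
Equatorial spacing = 30.30 × 111.3 km/° = 3373 km.
At 25° latitude, spacing = 3373 × cos(25°) = 3057 km.

3060 km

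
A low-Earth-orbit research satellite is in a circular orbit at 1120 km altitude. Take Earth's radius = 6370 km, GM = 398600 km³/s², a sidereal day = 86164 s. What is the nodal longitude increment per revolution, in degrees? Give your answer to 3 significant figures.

27.0°

Semi-major axis a = 6370 + 1120 = 7490 km. Period T = 2π√(a³/μ) = 2π√(7490³/398600) = 6451.1 s = 107.52 min.
During one orbit Earth rotates (6451.1 / 86164) × 360° = 26.95°.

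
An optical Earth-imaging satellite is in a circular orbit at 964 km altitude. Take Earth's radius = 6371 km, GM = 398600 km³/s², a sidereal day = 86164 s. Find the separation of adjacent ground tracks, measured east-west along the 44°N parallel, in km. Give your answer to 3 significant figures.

2090 km

Semi-major axis a = 6371 + 964 = 7335 km. Period T = 2π√(a³/μ) = 2π√(7335³/398600) = 6251.9 s = 104.20 min.
Node shift per orbit = (6251.9/86164) × 360° = 26.12°.
Equatorial spacing = 26.12 × 111.2 km/° = 2905 km.
At 44° latitude, spacing = 2905 × cos(44°) = 2089 km.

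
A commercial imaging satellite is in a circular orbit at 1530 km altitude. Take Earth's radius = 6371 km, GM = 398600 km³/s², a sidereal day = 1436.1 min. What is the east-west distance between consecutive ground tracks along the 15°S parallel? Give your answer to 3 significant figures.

Semi-major axis a = 6371 + 1530 = 7901 km. Period T = 2π√(a³/μ) = 2π√(7901³/398600) = 6989.3 s = 116.49 min.
Node shift per orbit = (6989.3/86166) × 360° = 29.20°.
Equatorial spacing = 29.20 × 111.2 km/° = 3247 km.
At 15° latitude, spacing = 3247 × cos(15°) = 3136 km.

3140 km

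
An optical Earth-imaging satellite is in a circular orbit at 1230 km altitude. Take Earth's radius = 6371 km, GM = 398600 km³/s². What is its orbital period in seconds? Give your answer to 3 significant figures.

Semi-major axis a = 6371 + 1230 = 7601 km. Period T = 2π√(a³/μ) = 2π√(7601³/398600) = 6595.0 s = 109.92 min.

6600 seconds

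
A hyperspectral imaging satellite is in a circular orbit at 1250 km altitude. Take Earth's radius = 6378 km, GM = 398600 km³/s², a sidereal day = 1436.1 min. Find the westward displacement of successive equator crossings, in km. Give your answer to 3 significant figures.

Semi-major axis a = 6378 + 1250 = 7628 km. Period T = 2π√(a³/μ) = 2π√(7628³/398600) = 6630.2 s = 110.50 min.
During one orbit Earth rotates (6630.2 / 86166) × 360° = 27.70°.
At the equator that is 27.70° × (2π·6378/360) km/° = 27.70 × 111.3 = 3084 km.

3080 km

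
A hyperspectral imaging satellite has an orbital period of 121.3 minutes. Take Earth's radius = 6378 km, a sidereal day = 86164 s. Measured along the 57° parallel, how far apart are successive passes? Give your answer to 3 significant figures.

1840 km

T = 121.3 min = 7278.0 s.
Node shift per orbit = (7278.0/86164) × 360° = 30.41°.
Equatorial spacing = 30.41 × 111.3 km/° = 3385 km.
At 57° latitude, spacing = 3385 × cos(57°) = 1844 km.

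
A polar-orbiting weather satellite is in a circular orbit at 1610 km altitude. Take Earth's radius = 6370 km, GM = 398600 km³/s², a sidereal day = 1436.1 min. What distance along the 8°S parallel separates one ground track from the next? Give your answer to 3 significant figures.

3260 km

Semi-major axis a = 6370 + 1610 = 7980 km. Period T = 2π√(a³/μ) = 2π√(7980³/398600) = 7094.4 s = 118.24 min.
Node shift per orbit = (7094.4/86166) × 360° = 29.64°.
Equatorial spacing = 29.64 × 111.2 km/° = 3295 km.
At 8° latitude, spacing = 3295 × cos(8°) = 3263 km.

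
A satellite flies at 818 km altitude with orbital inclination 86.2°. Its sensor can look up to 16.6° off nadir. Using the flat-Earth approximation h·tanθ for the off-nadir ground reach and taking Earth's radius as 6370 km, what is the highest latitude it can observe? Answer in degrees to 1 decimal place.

88.4°

For a prograde orbit the ground track reaches latitude ±i = ±86.2°.
Sensor half-swath on the ground ≈ 818·tan(16.6°) = 244 km = 2.19° of latitude.
Maximum observable latitude ≈ 86.2 + 2.19 = 88.4°.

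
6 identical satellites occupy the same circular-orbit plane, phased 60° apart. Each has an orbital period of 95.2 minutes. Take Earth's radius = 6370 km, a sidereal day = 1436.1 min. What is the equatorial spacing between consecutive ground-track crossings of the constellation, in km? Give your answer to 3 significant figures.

T = 95.2 min = 5712.0 s.
Single-satellite node shift = (5712.0/86166) × 360° = 23.86°.
With 6 satellites evenly phased, successive equator crossings are 23.86/6 = 3.977° apart.
That is 3.977 × 111.2 = 442 km at the equator.

442 km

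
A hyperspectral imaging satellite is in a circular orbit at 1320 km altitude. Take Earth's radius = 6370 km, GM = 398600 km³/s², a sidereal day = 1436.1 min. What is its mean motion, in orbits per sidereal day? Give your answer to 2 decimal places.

Semi-major axis a = 6370 + 1320 = 7690 km. Period T = 2π√(a³/μ) = 2π√(7690³/398600) = 6711.2 s = 111.85 min.
Orbits per sidereal day = 86166 / 6711.2 = 12.839.

12.84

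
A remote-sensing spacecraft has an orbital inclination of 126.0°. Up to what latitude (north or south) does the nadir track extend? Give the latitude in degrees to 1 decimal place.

54.0°

Retrograde orbit: the ground track reaches ±(180° − i) = ±(180 − 126.0) = ±54.0°.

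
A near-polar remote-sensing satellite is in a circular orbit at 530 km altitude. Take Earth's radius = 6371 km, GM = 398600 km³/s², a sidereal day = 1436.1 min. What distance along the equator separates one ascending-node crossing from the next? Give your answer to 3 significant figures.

2650 km

Semi-major axis a = 6371 + 530 = 6901 km. Period T = 2π√(a³/μ) = 2π√(6901³/398600) = 5705.3 s = 95.09 min.
During one orbit Earth rotates (5705.3 / 86166) × 360° = 23.84°.
At the equator that is 23.84° × (2π·6371/360) km/° = 23.84 × 111.2 = 2651 km.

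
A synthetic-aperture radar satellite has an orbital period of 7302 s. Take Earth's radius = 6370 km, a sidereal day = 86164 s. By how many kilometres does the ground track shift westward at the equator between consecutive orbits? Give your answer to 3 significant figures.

During one orbit Earth rotates (7302.0 / 86164) × 360° = 30.51°.
At the equator that is 30.51° × (2π·6370/360) km/° = 30.51 × 111.2 = 3392 km.

3390 km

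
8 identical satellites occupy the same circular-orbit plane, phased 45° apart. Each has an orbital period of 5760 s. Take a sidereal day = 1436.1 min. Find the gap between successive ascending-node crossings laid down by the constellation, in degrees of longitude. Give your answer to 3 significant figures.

Single-satellite node shift = (5760.0/86166) × 360° = 24.07°.
With 8 satellites evenly phased, successive equator crossings are 24.07/8 = 3.008° apart.

3.01°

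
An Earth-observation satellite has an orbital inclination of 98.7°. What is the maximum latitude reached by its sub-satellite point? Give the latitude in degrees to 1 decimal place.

Retrograde orbit: the ground track reaches ±(180° − i) = ±(180 − 98.7) = ±81.3°.

81.3°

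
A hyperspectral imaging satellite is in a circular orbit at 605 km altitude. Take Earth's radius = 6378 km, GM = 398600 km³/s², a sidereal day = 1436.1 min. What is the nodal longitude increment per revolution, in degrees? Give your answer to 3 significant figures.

24.3°

Semi-major axis a = 6378 + 605 = 6983 km. Period T = 2π√(a³/μ) = 2π√(6983³/398600) = 5807.3 s = 96.79 min.
During one orbit Earth rotates (5807.3 / 86166) × 360° = 24.26°.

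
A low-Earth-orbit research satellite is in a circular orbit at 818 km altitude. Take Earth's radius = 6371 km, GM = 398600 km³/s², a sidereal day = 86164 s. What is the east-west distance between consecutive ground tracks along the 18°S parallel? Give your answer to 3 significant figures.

2680 km

Semi-major axis a = 6371 + 818 = 7189 km. Period T = 2π√(a³/μ) = 2π√(7189³/398600) = 6066.2 s = 101.10 min.
Node shift per orbit = (6066.2/86164) × 360° = 25.34°.
Equatorial spacing = 25.34 × 111.2 km/° = 2818 km.
At 18° latitude, spacing = 2818 × cos(18°) = 2680 km.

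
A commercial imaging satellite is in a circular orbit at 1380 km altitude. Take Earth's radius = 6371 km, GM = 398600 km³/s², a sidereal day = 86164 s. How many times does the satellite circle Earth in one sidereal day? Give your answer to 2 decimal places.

12.69

Semi-major axis a = 6371 + 1380 = 7751 km. Period T = 2π√(a³/μ) = 2π√(7751³/398600) = 6791.2 s = 113.19 min.
Orbits per sidereal day = 86164 / 6791.2 = 12.688.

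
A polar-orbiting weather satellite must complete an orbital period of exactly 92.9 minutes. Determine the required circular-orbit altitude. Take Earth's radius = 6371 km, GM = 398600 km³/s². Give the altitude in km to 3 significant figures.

T = 92.9 min = 5574.0 s.
From T = 2π√(a³/μ): a = (μ T²/4π²)^(1/3) = (398600 × 5574.0² / 4π²)^(1/3) = 6795 km.
Altitude h = a − R = 6795 − 6371 = 424 km.

424 km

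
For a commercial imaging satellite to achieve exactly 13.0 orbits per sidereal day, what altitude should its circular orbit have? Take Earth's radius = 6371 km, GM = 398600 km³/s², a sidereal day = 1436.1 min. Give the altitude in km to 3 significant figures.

1260 km

Required period T = 86166 / 13.0 = 6628.2 s.
From T = 2π√(a³/μ): a = (μ T²/4π²)^(1/3) = (398600 × 6628.2² / 4π²)^(1/3) = 7626 km.
Altitude h = a − R = 7626 − 6371 = 1255 km.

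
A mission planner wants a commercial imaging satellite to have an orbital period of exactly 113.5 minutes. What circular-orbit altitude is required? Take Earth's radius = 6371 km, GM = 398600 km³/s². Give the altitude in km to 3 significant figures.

1390 km

T = 113.5 min = 6810.0 s.
From T = 2π√(a³/μ): a = (μ T²/4π²)^(1/3) = (398600 × 6810.0² / 4π²)^(1/3) = 7765 km.
Altitude h = a − R = 7765 − 6371 = 1394 km.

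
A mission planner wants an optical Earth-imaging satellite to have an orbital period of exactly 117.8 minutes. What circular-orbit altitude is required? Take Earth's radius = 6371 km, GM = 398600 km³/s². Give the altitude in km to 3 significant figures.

1590 km

T = 117.8 min = 7068.0 s.
From T = 2π√(a³/μ): a = (μ T²/4π²)^(1/3) = (398600 × 7068.0² / 4π²)^(1/3) = 7960 km.
Altitude h = a − R = 7960 − 6371 = 1589 km.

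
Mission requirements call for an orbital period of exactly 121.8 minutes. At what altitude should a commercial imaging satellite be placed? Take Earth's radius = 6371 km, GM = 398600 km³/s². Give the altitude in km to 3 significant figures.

T = 121.8 min = 7308.0 s.
From T = 2π√(a³/μ): a = (μ T²/4π²)^(1/3) = (398600 × 7308.0² / 4π²)^(1/3) = 8139 km.
Altitude h = a − R = 8139 − 6371 = 1768 km.

1770 km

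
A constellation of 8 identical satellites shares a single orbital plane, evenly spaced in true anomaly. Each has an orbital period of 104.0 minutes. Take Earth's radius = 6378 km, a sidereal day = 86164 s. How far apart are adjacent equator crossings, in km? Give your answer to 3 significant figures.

363 km

T = 104.0 min = 6240.0 s.
Single-satellite node shift = (6240.0/86164) × 360° = 26.07°.
With 8 satellites evenly phased, successive equator crossings are 26.07/8 = 3.259° apart.
That is 3.259 × 111.3 = 363 km at the equator.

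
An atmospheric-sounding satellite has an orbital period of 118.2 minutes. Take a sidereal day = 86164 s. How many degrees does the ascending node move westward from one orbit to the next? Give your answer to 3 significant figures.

29.6°

T = 118.2 min = 7092.0 s.
During one orbit Earth rotates (7092.0 / 86164) × 360° = 29.63°.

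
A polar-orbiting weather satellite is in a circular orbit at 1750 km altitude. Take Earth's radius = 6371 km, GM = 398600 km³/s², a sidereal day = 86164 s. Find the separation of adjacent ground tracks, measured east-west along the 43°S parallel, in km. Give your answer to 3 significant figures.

Semi-major axis a = 6371 + 1750 = 8121 km. Period T = 2π√(a³/μ) = 2π√(8121³/398600) = 7283.3 s = 121.39 min.
Node shift per orbit = (7283.3/86164) × 360° = 30.43°.
Equatorial spacing = 30.43 × 111.2 km/° = 3384 km.
At 43° latitude, spacing = 3384 × cos(43°) = 2475 km.

2470 km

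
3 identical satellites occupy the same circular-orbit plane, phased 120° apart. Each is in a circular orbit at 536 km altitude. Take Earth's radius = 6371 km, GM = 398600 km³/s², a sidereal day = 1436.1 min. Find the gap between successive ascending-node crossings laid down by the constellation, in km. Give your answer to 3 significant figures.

885 km

Semi-major axis a = 6371 + 536 = 6907 km. Period T = 2π√(a³/μ) = 2π√(6907³/398600) = 5712.8 s = 95.21 min.
Single-satellite node shift = (5712.8/86166) × 360° = 23.87°.
With 3 satellites evenly phased, successive equator crossings are 23.87/3 = 7.956° apart.
That is 7.956 × 111.2 = 885 km at the equator.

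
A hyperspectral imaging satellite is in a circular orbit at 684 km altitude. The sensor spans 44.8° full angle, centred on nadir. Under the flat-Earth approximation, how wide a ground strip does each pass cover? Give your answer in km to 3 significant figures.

Half-angle = 44.8°/2 = 22.4°.
Swath width ≈ 2h·tan(θ/2) = 2 × 684 × tan(22.4°) = 563.8 km.

564 km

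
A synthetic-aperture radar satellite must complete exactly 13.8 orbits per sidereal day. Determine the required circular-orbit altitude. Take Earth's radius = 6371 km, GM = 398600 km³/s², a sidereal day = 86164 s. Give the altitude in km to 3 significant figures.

958 km

Required period T = 86164 / 13.8 = 6243.8 s.
From T = 2π√(a³/μ): a = (μ T²/4π²)^(1/3) = (398600 × 6243.8² / 4π²)^(1/3) = 7329 km.
Altitude h = a − R = 7329 − 6371 = 958 km.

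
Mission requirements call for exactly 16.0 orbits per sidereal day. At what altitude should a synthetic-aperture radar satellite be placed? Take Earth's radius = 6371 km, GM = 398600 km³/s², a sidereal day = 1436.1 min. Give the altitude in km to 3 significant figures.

270 km

Required period T = 86166 / 16.0 = 5385.4 s.
From T = 2π√(a³/μ): a = (μ T²/4π²)^(1/3) = (398600 × 5385.4² / 4π²)^(1/3) = 6641 km.
Altitude h = a − R = 6641 − 6371 = 270 km.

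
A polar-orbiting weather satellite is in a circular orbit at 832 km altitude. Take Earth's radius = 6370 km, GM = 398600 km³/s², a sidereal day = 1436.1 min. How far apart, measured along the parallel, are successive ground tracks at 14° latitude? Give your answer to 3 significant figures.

2740 km

Semi-major axis a = 6370 + 832 = 7202 km. Period T = 2π√(a³/μ) = 2π√(7202³/398600) = 6082.6 s = 101.38 min.
Node shift per orbit = (6082.6/86166) × 360° = 25.41°.
Equatorial spacing = 25.41 × 111.2 km/° = 2825 km.
At 14° latitude, spacing = 2825 × cos(14°) = 2741 km.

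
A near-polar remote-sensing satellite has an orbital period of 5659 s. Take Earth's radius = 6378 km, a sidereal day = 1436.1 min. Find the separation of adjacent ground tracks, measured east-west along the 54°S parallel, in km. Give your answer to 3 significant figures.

1550 km

Node shift per orbit = (5659.0/86166) × 360° = 23.64°.
Equatorial spacing = 23.64 × 111.3 km/° = 2632 km.
At 54° latitude, spacing = 2632 × cos(54°) = 1547 km.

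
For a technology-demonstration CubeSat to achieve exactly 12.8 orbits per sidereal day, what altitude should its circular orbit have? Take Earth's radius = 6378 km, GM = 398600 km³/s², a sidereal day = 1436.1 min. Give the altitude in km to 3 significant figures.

Required period T = 86166 / 12.8 = 6731.7 s.
From T = 2π√(a³/μ): a = (μ T²/4π²)^(1/3) = (398600 × 6731.7² / 4π²)^(1/3) = 7706 km.
Altitude h = a − R = 7706 − 6378 = 1328 km.

1330 km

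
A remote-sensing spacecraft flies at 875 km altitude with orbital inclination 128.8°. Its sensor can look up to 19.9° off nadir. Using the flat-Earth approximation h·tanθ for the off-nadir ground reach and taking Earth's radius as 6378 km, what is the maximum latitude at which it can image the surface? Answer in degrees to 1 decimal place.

54.0°

Retrograde orbit: the ground track reaches ±(180° − i) = ±(180 − 128.8) = ±51.2°.
Sensor half-swath on the ground ≈ 875·tan(19.9°) = 317 km = 2.85° of latitude.
Maximum observable latitude ≈ 51.2 + 2.85 = 54.0°.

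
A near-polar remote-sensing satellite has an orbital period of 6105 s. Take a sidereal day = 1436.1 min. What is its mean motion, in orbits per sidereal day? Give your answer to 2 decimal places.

14.11

Orbits per sidereal day = 86166 / 6105.0 = 14.114.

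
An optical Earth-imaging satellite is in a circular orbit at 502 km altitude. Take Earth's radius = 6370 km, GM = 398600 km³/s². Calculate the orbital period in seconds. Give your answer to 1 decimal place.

Semi-major axis a = 6370 + 502 = 6872 km. Period T = 2π√(a³/μ) = 2π√(6872³/398600) = 5669.4 s = 94.49 min.

5669.4 seconds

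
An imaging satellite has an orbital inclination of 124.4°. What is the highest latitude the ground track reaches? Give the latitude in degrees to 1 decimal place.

Retrograde orbit: the ground track reaches ±(180° − i) = ±(180 − 124.4) = ±55.6°.

55.6°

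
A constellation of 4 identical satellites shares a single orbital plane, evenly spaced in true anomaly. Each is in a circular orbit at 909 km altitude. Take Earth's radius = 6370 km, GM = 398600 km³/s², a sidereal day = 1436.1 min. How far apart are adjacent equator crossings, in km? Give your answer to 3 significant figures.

Semi-major axis a = 6370 + 909 = 7279 km. Period T = 2π√(a³/μ) = 2π√(7279³/398600) = 6180.4 s = 103.01 min.
Single-satellite node shift = (6180.4/86166) × 360° = 25.82°.
With 4 satellites evenly phased, successive equator crossings are 25.82/4 = 6.455° apart.
That is 6.455 × 111.2 = 718 km at the equator.

718 km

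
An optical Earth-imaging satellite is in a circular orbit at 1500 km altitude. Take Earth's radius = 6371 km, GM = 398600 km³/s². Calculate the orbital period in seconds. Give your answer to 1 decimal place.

6949.5 seconds

Semi-major axis a = 6371 + 1500 = 7871 km. Period T = 2π√(a³/μ) = 2π√(7871³/398600) = 6949.5 s = 115.83 min.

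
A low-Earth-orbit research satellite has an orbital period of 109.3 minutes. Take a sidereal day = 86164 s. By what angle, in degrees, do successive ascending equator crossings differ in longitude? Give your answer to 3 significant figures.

T = 109.3 min = 6558.0 s.
During one orbit Earth rotates (6558.0 / 86164) × 360° = 27.40°.

27.4°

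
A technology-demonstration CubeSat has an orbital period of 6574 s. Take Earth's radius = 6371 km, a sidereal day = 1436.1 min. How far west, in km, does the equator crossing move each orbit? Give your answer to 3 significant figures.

During one orbit Earth rotates (6574.0 / 86166) × 360° = 27.47°.
At the equator that is 27.47° × (2π·6371/360) km/° = 27.47 × 111.2 = 3054 km.

3050 km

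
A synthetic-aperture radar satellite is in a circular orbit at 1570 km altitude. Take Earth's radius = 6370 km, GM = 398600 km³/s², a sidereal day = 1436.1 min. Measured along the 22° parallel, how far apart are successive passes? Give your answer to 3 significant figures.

3030 km

Semi-major axis a = 6370 + 1570 = 7940 km. Period T = 2π√(a³/μ) = 2π√(7940³/398600) = 7041.1 s = 117.35 min.
Node shift per orbit = (7041.1/86166) × 360° = 29.42°.
Equatorial spacing = 29.42 × 111.2 km/° = 3271 km.
At 22° latitude, spacing = 3271 × cos(22°) = 3032 km.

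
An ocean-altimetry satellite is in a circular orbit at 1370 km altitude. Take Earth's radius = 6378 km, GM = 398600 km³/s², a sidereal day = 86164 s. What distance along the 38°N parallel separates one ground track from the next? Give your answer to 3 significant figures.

Semi-major axis a = 6378 + 1370 = 7748 km. Period T = 2π√(a³/μ) = 2π√(7748³/398600) = 6787.3 s = 113.12 min.
Node shift per orbit = (6787.3/86164) × 360° = 28.36°.
Equatorial spacing = 28.36 × 111.3 km/° = 3157 km.
At 38° latitude, spacing = 3157 × cos(38°) = 2488 km.

2490 km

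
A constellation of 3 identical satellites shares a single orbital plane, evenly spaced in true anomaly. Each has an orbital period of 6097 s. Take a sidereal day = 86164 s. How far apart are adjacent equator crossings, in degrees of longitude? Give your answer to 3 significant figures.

8.49°

Single-satellite node shift = (6097.0/86164) × 360° = 25.47°.
With 3 satellites evenly phased, successive equator crossings are 25.47/3 = 8.491° apart.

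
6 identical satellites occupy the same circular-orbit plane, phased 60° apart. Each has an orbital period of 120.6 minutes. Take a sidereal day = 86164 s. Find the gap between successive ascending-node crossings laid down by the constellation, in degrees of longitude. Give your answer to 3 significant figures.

T = 120.6 min = 7236.0 s.
Single-satellite node shift = (7236.0/86164) × 360° = 30.23°.
With 6 satellites evenly phased, successive equator crossings are 30.23/6 = 5.039° apart.

5.04°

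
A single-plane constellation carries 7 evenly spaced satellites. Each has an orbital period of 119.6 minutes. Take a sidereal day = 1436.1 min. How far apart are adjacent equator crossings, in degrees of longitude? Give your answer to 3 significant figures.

T = 119.6 min = 7176.0 s.
Single-satellite node shift = (7176.0/86166) × 360° = 29.98°.
With 7 satellites evenly phased, successive equator crossings are 29.98/7 = 4.283° apart.

4.28°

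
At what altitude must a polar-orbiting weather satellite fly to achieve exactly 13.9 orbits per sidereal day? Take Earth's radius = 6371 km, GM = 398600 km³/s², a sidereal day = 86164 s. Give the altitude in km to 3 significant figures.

922 km

Required period T = 86164 / 13.9 = 6198.8 s.
From T = 2π√(a³/μ): a = (μ T²/4π²)^(1/3) = (398600 × 6198.8² / 4π²)^(1/3) = 7293 km.
Altitude h = a − R = 7293 − 6371 = 922 km.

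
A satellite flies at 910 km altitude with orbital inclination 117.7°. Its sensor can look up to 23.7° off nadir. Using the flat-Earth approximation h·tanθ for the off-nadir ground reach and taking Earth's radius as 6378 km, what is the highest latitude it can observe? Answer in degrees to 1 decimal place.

65.9°

Retrograde orbit: the ground track reaches ±(180° − i) = ±(180 − 117.7) = ±62.3°.
Sensor half-swath on the ground ≈ 910·tan(23.7°) = 399 km = 3.59° of latitude.
Maximum observable latitude ≈ 62.3 + 3.59 = 65.9°.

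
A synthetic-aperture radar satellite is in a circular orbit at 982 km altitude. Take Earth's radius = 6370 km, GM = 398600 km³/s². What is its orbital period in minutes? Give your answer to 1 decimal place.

104.6 min

Semi-major axis a = 6370 + 982 = 7352 km. Period T = 2π√(a³/μ) = 2π√(7352³/398600) = 6273.6 s = 104.56 min.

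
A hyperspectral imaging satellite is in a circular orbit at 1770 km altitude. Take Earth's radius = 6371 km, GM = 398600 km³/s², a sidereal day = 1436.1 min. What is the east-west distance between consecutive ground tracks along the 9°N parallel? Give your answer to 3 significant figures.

3350 km

Semi-major axis a = 6371 + 1770 = 8141 km. Period T = 2π√(a³/μ) = 2π√(8141³/398600) = 7310.2 s = 121.84 min.
Node shift per orbit = (7310.2/86166) × 360° = 30.54°.
Equatorial spacing = 30.54 × 111.2 km/° = 3396 km.
At 9° latitude, spacing = 3396 × cos(9°) = 3354 km.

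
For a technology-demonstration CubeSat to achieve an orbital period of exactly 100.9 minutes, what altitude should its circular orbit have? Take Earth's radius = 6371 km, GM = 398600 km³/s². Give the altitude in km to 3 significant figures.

T = 100.9 min = 6054.0 s.
From T = 2π√(a³/μ): a = (μ T²/4π²)^(1/3) = (398600 × 6054.0² / 4π²)^(1/3) = 7179 km.
Altitude h = a − R = 7179 − 6371 = 808 km.

808 km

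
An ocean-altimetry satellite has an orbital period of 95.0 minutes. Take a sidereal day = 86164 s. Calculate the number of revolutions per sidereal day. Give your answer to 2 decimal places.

T = 95.0 min = 5700.0 s.
Orbits per sidereal day = 86164 / 5700.0 = 15.116.

15.12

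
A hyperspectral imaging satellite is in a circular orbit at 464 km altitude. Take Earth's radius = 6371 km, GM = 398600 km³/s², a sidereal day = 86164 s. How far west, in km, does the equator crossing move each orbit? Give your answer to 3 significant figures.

Semi-major axis a = 6371 + 464 = 6835 km. Period T = 2π√(a³/μ) = 2π√(6835³/398600) = 5623.7 s = 93.73 min.
During one orbit Earth rotates (5623.7 / 86164) × 360° = 23.50°.
At the equator that is 23.50° × (2π·6371/360) km/° = 23.50 × 111.2 = 2613 km.

2610 km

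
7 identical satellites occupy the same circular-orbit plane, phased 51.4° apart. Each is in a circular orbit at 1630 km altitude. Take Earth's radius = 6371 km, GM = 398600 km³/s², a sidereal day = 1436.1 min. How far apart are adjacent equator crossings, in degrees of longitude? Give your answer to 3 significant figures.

Semi-major axis a = 6371 + 1630 = 8001 km. Period T = 2π√(a³/μ) = 2π√(8001³/398600) = 7122.4 s = 118.71 min.
Single-satellite node shift = (7122.4/86166) × 360° = 29.76°.
With 7 satellites evenly phased, successive equator crossings are 29.76/7 = 4.251° apart.

4.25°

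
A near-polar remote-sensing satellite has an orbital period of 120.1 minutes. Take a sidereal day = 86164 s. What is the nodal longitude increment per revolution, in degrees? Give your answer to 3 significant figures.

T = 120.1 min = 7206.0 s.
During one orbit Earth rotates (7206.0 / 86164) × 360° = 30.11°.

30.1°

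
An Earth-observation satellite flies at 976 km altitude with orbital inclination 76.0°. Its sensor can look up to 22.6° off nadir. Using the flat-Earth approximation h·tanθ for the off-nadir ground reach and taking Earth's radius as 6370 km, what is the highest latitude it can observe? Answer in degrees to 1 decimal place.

For a prograde orbit the ground track reaches latitude ±i = ±76.0°.
Sensor half-swath on the ground ≈ 976·tan(22.6°) = 406 km = 3.65° of latitude.
Maximum observable latitude ≈ 76.0 + 3.65 = 79.7°.

79.7°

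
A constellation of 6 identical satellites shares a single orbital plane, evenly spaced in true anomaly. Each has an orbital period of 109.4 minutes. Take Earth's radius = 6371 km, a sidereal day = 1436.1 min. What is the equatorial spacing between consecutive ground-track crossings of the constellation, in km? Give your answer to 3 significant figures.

T = 109.4 min = 6564.0 s.
Single-satellite node shift = (6564.0/86166) × 360° = 27.42°.
With 6 satellites evenly phased, successive equator crossings are 27.42/6 = 4.571° apart.
That is 4.571 × 111.2 = 508 km at the equator.

508 km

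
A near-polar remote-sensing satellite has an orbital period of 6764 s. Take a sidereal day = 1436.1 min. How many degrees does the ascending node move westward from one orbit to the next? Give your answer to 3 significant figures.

During one orbit Earth rotates (6764.0 / 86166) × 360° = 28.26°.

28.3°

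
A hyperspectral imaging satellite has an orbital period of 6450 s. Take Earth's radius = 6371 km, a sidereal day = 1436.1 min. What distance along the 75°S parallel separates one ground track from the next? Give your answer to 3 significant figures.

Node shift per orbit = (6450.0/86166) × 360° = 26.95°.
Equatorial spacing = 26.95 × 111.2 km/° = 2996 km.
At 75° latitude, spacing = 2996 × cos(75°) = 776 km.

776 km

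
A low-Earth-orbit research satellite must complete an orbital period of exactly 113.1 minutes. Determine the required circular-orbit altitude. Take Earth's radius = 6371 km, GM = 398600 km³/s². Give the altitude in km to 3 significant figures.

T = 113.1 min = 6786.0 s.
From T = 2π√(a³/μ): a = (μ T²/4π²)^(1/3) = (398600 × 6786.0² / 4π²)^(1/3) = 7747 km.
Altitude h = a − R = 7747 − 6371 = 1376 km.

1380 km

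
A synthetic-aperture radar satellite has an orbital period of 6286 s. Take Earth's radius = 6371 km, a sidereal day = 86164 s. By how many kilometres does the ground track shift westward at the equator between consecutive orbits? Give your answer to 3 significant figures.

During one orbit Earth rotates (6286.0 / 86164) × 360° = 26.26°.
At the equator that is 26.26° × (2π·6371/360) km/° = 26.26 × 111.2 = 2920 km.

2920 km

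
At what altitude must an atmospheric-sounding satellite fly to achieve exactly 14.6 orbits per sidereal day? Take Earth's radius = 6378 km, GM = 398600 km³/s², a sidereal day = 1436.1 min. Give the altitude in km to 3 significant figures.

Required period T = 86166 / 14.6 = 5901.8 s.
From T = 2π√(a³/μ): a = (μ T²/4π²)^(1/3) = (398600 × 5901.8² / 4π²)^(1/3) = 7059 km.
Altitude h = a − R = 7059 − 6378 = 681 km.

681 km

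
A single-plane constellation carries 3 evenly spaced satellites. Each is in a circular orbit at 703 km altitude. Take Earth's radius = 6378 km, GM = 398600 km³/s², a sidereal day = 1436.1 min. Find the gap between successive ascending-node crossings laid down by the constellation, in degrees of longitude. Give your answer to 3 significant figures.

Semi-major axis a = 6378 + 703 = 7081 km. Period T = 2π√(a³/μ) = 2π√(7081³/398600) = 5930.0 s = 98.83 min.
Single-satellite node shift = (5930.0/86166) × 360° = 24.78°.
With 3 satellites evenly phased, successive equator crossings are 24.78/3 = 8.258° apart.

8.26°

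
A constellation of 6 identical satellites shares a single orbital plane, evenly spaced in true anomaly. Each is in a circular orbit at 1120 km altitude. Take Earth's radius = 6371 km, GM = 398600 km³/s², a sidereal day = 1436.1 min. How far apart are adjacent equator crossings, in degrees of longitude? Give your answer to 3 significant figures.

4.49°

Semi-major axis a = 6371 + 1120 = 7491 km. Period T = 2π√(a³/μ) = 2π√(7491³/398600) = 6452.4 s = 107.54 min.
Single-satellite node shift = (6452.4/86166) × 360° = 26.96°.
With 6 satellites evenly phased, successive equator crossings are 26.96/6 = 4.493° apart.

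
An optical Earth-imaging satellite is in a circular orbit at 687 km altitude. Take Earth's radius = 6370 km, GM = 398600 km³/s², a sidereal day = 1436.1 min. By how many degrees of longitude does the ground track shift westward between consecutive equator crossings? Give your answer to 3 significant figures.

Semi-major axis a = 6370 + 687 = 7057 km. Period T = 2π√(a³/μ) = 2π√(7057³/398600) = 5899.9 s = 98.33 min.
During one orbit Earth rotates (5899.9 / 86166) × 360° = 24.65°.

24.6°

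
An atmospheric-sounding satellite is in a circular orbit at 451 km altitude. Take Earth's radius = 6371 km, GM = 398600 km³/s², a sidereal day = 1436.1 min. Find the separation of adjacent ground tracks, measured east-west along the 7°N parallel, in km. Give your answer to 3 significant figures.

2590 km

Semi-major axis a = 6371 + 451 = 6822 km. Period T = 2π√(a³/μ) = 2π√(6822³/398600) = 5607.6 s = 93.46 min.
Node shift per orbit = (5607.6/86166) × 360° = 23.43°.
Equatorial spacing = 23.43 × 111.2 km/° = 2605 km.
At 7° latitude, spacing = 2605 × cos(7°) = 2586 km.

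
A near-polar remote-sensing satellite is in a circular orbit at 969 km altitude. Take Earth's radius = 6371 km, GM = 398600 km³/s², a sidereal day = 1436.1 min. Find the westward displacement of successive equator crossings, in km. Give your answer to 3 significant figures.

2910 km

Semi-major axis a = 6371 + 969 = 7340 km. Period T = 2π√(a³/μ) = 2π√(7340³/398600) = 6258.3 s = 104.30 min.
During one orbit Earth rotates (6258.3 / 86166) × 360° = 26.15°.
At the equator that is 26.15° × (2π·6371/360) km/° = 26.15 × 111.2 = 2907 km.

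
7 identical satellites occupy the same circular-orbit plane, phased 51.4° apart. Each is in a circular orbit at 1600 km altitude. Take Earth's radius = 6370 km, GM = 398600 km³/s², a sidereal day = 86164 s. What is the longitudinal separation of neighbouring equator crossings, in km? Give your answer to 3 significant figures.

470 km

Semi-major axis a = 6370 + 1600 = 7970 km. Period T = 2π√(a³/μ) = 2π√(7970³/398600) = 7081.1 s = 118.02 min.
Single-satellite node shift = (7081.1/86164) × 360° = 29.59°.
With 7 satellites evenly phased, successive equator crossings are 29.59/7 = 4.226° apart.
That is 4.226 × 111.2 = 470 km at the equator.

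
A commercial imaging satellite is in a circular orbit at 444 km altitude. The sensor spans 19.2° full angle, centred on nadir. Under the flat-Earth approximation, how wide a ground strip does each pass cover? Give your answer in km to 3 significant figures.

150 km

Half-angle = 19.2°/2 = 9.6°.
Swath width ≈ 2h·tan(θ/2) = 2 × 444 × tan(9.6°) = 150.2 km.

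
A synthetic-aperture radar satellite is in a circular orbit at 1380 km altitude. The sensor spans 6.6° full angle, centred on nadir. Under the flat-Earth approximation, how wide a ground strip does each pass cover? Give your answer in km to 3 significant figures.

159 km

Half-angle = 6.6°/2 = 3.3°.
Swath width ≈ 2h·tan(θ/2) = 2 × 1380 × tan(3.3°) = 159.1 km.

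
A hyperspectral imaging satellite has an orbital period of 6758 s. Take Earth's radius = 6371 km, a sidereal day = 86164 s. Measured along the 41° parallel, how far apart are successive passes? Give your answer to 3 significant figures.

Node shift per orbit = (6758.0/86164) × 360° = 28.24°.
Equatorial spacing = 28.24 × 111.2 km/° = 3140 km.
At 41° latitude, spacing = 3140 × cos(41°) = 2370 km.

2370 km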